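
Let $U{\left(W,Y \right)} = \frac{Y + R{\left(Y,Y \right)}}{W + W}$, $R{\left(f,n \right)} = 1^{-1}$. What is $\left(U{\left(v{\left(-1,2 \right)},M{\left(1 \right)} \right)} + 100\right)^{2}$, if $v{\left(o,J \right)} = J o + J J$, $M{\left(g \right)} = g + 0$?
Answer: $\frac{40401}{4} \approx 10100.0$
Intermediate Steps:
$R{\left(f,n \right)} = 1$
$M{\left(g \right)} = g$
$v{\left(o,J \right)} = J^{2} + J o$ ($v{\left(o,J \right)} = J o + J^{2} = J^{2} + J o$)
$U{\left(W,Y \right)} = \frac{1 + Y}{2 W}$ ($U{\left(W,Y \right)} = \frac{Y + 1}{W + W} = \frac{1 + Y}{2 W}$)
$\left(U{\left(v{\left(-1,2 \right)},M{\left(1 \right)} \right)} + 100\right)^{2} = \left(\frac{1 + 1}{2 \cdot 2 \left(2 - 1\right)} + 100\right)^{2} = \left(\frac{1}{2} \frac{1}{2 \cdot 1} \cdot 2 + 100\right)^{2} = \left(\frac{1}{2} \cdot \frac{1}{2} \cdot 2 + 100\right)^{2} = \left(\frac{1}{2} + 100\right)^{2} = \left(\frac{201}{2}\right)^{2} = \frac{40401}{4}$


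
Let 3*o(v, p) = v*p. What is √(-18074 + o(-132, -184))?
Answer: I*√9978 ≈ 99.89*I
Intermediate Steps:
o(v, p) = p*v/3 (o(v, p) = (v*p)/3 = (p*v)/3 = p*v/3)
√(-18074 + o(-132, -184)) = √(-18074 + (⅓)*(-184)*(-132)) = √(-18074 + 8096) = √(-9978) = I*√9978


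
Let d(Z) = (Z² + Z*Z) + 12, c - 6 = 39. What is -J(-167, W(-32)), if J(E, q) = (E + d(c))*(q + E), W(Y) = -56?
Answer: 868585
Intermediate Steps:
c = 45 (c = 6 + 39 = 45)
d(Z) = 12 + 2*Z² (d(Z) = (Z² + Z²) + 12 = 2*Z² + 12 = 12 + 2*Z²)
J(E, q) = (4062 + E)*(E + q) (J(E, q) = (E + (12 + 2*45²))*(q + E) = (E + (12 + 2*2025))*(E + q) = (E + (12 + 4050))*(E + q) = (E + 4062)*(E + q) = (4062 + E)*(E + q))
-J(-167, W(-32)) = -((-167)² + 4062*(-167) + 4062*(-56) - 167*(-56)) = -(27889 - 678354 - 227472 + 9352) = -1*(-868585) = 868585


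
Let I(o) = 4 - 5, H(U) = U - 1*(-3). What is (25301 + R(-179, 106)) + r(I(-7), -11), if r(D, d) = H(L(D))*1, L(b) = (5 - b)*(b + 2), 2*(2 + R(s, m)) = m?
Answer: 25361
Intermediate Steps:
R(s, m) = -2 + m/2
L(b) = (2 + b)*(5 - b) (L(b) = (5 - b)*(2 + b) = (2 + b)*(5 - b))
H(U) = 3 + U (H(U) = U + 3 = 3 + U)
I(o) = -1
r(D, d) = 13 - D² + 3*D (r(D, d) = (3 + (10 - D² + 3*D))*1 = (13 - D² + 3*D)*1 = 13 - D² + 3*D)
(25301 + R(-179, 106)) + r(I(-7), -11) = (25301 + (-2 + (½)*106)) + (13 - 1*(-1)² + 3*(-1)) = (25301 + (-2 + 53)) + (13 - 1*1 - 3) = (25301 + 51) + (13 - 1 - 3) = 25352 + 9 = 25361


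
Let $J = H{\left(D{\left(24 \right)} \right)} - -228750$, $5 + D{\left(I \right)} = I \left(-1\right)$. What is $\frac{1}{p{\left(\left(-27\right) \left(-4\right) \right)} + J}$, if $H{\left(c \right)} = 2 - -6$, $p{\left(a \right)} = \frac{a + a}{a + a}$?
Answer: $\frac{1}{228759} \approx 4.3714 \cdot 10^{-6}$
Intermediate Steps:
$p{\left(a \right)} = 1$ ($p{\left(a \right)} = \frac{2 a}{2 a} = 2 a \frac{1}{2 a} = 1$)
$D{\left(I \right)} = -5 - I$ ($D{\left(I \right)} = -5 + I \left(-1\right) = -5 - I$)
$H{\left(c \right)} = 8$ ($H{\left(c \right)} = 2 + 6 = 8$)
$J = 228758$ ($J = 8 - -228750 = 8 + 228750 = 228758$)
$\frac{1}{p{\left(\left(-27\right) \left(-4\right) \right)} + J} = \frac{1}{1 + 228758} = \frac{1}{228759}$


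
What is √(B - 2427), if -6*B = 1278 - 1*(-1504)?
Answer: 4*I*√1626/3 ≈ 53.765*I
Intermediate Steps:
B = -1391/3 (B = -(1278 - 1*(-1504))/6 = -(1278 + 1504)/6 = -⅙*2782 = -1391/3 ≈ -463.67)
√(B - 2427) = √(-1391/3 - 2427) = √(-8672/3) = 4*I*√1626/3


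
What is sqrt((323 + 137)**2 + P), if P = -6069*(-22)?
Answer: sqrt(345118) ≈ 587.47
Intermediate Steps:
P = 133518
sqrt((323 + 137)**2 + P) = sqrt((323 + 137)**2 + 133518) = sqrt(460**2 + 133518) = sqrt(211600 + 133518) = sqrt(345118)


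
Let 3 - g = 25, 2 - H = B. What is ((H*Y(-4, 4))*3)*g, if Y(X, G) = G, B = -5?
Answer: -1848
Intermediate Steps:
H = 7 (H = 2 - 1*(-5) = 2 + 5 = 7)
g = -22 (g = 3 - 1*25 = 3 - 25 = -22)
((H*Y(-4, 4))*3)*g = ((7*4)*3)*(-22) = (28*3)*(-22) = 84*(-22) = -1848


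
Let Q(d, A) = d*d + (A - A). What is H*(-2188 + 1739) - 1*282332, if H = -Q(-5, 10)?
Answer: -271107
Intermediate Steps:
Q(d, A) = d² (Q(d, A) = d² + 0 = d²)
H = -25 (H = -1*(-5)² = -1*25 = -25)
H*(-2188 + 1739) - 1*282332 = -25*(-2188 + 1739) - 1*282332 = -25*(-449) - 282332 = 11225 - 282332 = -271107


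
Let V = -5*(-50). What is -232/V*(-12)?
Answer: 1392/125 ≈ 11.136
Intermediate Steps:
V = 250
-232/V*(-12) = -232/250*(-12) = -232*1/250*(-12) = -116/125*(-12) = 1392/125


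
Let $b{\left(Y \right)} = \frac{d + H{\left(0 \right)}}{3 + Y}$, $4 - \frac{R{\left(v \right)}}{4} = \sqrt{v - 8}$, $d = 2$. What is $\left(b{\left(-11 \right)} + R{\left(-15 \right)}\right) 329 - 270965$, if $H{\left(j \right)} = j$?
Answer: $- \frac{1063133}{4} - 1316 i \sqrt{23} \approx -2.6578 \cdot 10^{5} - 6311.3 i$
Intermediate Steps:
$R{\left(v \right)} = 16 - 4 \sqrt{-8 + v}$ ($R{\left(v \right)} = 16 - 4 \sqrt{v - 8} = 16 - 4 \sqrt{-8 + v}$)
$b{\left(Y \right)} = \frac{2}{3 + Y}$ ($b{\left(Y \right)} = \frac{2 + 0}{3 + Y} = \frac{2}{3 + Y}$)
$\left(b{\left(-11 \right)} + R{\left(-15 \right)}\right) 329 - 270965 = \left(\frac{2}{3 - 11} + \left(16 - 4 \sqrt{-8 - 15}\right)\right) 329 - 270965 = \left(\frac{2}{-8} + \left(16 - 4 \sqrt{-23}\right)\right) 329 - 270965 = \left(2 \left(- \frac{1}{8}\right) + \left(16 - 4 i \sqrt{23}\right)\right) 329 - 270965 = \left(- \frac{1}{4} + \left(16 - 4 i \sqrt{23}\right)\right) 329 - 270965 = \left(\frac{63}{4} - 4 i \sqrt{23}\right) 329 - 270965 = \left(\frac{20727}{4} - 1316 i \sqrt{23}\right) - 270965 = - \frac{1063133}{4} - 1316 i \sqrt{23}$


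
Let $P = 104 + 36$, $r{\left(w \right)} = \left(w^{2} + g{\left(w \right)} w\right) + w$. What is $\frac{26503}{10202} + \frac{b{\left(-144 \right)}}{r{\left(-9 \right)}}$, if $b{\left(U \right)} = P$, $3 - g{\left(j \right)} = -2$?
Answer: $\frac{2143861}{275454} \approx 7.783$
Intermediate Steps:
$g{\left(j \right)} = 5$ ($g{\left(j \right)} = 3 - -2 = 3 + 2 = 5$)
$r{\left(w \right)} = w^{2} + 6 w$ ($r{\left(w \right)} = \left(w^{2} + 5 w\right) + w = w^{2} + 6 w$)
$P = 140$
$b{\left(U \right)} = 140$
$\frac{26503}{10202} + \frac{b{\left(-144 \right)}}{r{\left(-9 \right)}} = \frac{26503}{10202} + \frac{140}{\left(-9\right) \left(6 - 9\right)} = 26503 \cdot \frac{1}{10202} + \frac{140}{\left(-9\right) \left(-3\right)} = \frac{26503}{10202} + \frac{140}{27} = \frac{2143861}{275454}$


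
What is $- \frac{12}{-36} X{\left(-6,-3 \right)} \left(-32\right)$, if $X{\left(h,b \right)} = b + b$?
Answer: $64$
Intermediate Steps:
$X{\left(h,b \right)} = 2 b$
$- \frac{12}{-36} X{\left(-6,-3 \right)} \left(-32\right) = - \frac{12}{-36} \cdot 2 \left(-3\right) \left(-32\right) = \left(-12\right) \left(- \frac{1}{36}\right) \left(-6\right) \left(-32\right) = \frac{1}{3} \left(-6\right) \left(-32\right) = \left(-2\right) \left(-32\right) = 64$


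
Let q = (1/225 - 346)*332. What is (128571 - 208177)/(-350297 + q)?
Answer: 17911350/104662693 ≈ 0.17113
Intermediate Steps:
q = -25845868/225 (q = (1/225 - 346)*332 = -77849/225*332 = -25845868/225 ≈ -1.1487e+5)
(128571 - 208177)/(-350297 + q) = (128571 - 208177)/(-350297 - 25845868/225) = -79606/(-104662693/225) = -79606*(-225/104662693) = 17911350/104662693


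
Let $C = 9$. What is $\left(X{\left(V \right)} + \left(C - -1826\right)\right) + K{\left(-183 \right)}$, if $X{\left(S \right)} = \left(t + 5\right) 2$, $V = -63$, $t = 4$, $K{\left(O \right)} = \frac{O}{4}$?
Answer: $\frac{7229}{4} \approx 1807.3$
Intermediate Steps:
$K{\left(O \right)} = \frac{O}{4}$ ($K{\left(O \right)} = O \frac{1}{4} = \frac{O}{4}$)
$X{\left(S \right)} = 18$ ($X{\left(S \right)} = \left(4 + 5\right) 2 = 9 \cdot 2 = 18$)
$\left(X{\left(V \right)} + \left(C - -1826\right)\right) + K{\left(-183 \right)} = \left(18 + \left(9 - -1826\right)\right) + \frac{1}{4} \left(-183\right) = \left(18 + \left(9 + 1826\right)\right) - \frac{183}{4} = \left(18 + 1835\right) - \frac{183}{4} = 1853 - \frac{183}{4} = \frac{7229}{4}$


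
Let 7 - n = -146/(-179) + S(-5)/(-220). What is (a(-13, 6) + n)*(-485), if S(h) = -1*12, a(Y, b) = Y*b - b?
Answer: 74363304/1969 ≈ 37767.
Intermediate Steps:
a(Y, b) = -b + Y*b
S(h) = -12
n = 60348/9845 (n = 7 - (-146/(-179) - 12/(-220)) = 7 - (-146*(-1/179) - 12*(-1/220)) = 7 - (146/179 + 3/55) = 7 - 1*8567/9845 = 7 - 8567/9845 = 60348/9845 ≈ 6.1298)
(a(-13, 6) + n)*(-485) = (6*(-1 - 13) + 60348/9845)*(-485) = (6*(-14) + 60348/9845)*(-485) = (-84 + 60348/9845)*(-485) = -766632/9845*(-485) = 74363304/1969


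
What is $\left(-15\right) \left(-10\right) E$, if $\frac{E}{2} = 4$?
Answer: $1200$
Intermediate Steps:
$E = 8$ ($E = 2 \cdot 4 = 8$)
$\left(-15\right) \left(-10\right) E = \left(-15\right) \left(-10\right) 8 = 150 \cdot 8 = 1200$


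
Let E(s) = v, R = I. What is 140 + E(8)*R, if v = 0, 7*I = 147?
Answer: 140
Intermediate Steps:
I = 21 (I = (1/7)*147 = 21)
R = 21
E(s) = 0
140 + E(8)*R = 140 + 0*21 = 140 + 0 = 140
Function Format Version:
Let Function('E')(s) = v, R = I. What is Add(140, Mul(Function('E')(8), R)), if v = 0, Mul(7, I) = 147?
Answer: 140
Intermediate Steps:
I = 21 (I = Mul(Rational(1, 7), 147) = 21)
R = 21
Function('E')(s) = 0
Add(140, Mul(Function('E')(8), R)) = Add(140, Mul(0, 21)) = Add(140, 0) = 140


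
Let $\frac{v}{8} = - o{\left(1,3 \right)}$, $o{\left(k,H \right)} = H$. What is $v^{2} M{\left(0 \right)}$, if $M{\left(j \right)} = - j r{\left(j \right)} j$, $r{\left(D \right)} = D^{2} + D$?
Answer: $0$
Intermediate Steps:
$r{\left(D \right)} = D + D^{2}$
$v = -24$ ($v = 8 \left(\left(-1\right) 3\right) = 8 \left(-3\right) = -24$)
$M{\left(j \right)} = - j^{3} \left(1 + j\right)$ ($M{\left(j \right)} = - j j \left(1 + j\right) j = - j^{2} \left(1 + j\right) j = - j^{3} \left(1 + j\right)$)
$v^{2} M{\left(0 \right)} = \left(-24\right)^{2} \cdot 0^{3} \left(-1 - 0\right) = 576 \cdot 0 \left(-1 + 0\right) = 576 \cdot 0 \left(-1\right) = 576 \cdot 0 = 0$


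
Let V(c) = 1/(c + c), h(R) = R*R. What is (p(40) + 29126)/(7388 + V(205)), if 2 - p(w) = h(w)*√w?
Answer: 1085680/275371 - 1312000*√10/3029081 ≈ 2.5729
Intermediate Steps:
h(R) = R²
p(w) = 2 - w^(5/2) (p(w) = 2 - w²*√w = 2 - w^(5/2))
V(c) = 1/(2*c)
(p(40) + 29126)/(7388 + V(205)) = ((2 - 40^(5/2)) + 29126)/(7388 + (½)/205) = ((2 - 3200*√10) + 29126)/(7388 + (½)*(1/205)) = ((2 - 3200*√10) + 29126)/(7388 + 1/410) = (29128 - 3200*√10)/(3029081/410) = (29128 - 3200*√10)*(410/3029081) = 1085680/275371 - 1312000*√10/3029081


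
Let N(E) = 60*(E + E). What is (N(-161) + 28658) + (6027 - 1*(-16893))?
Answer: 32258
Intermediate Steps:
N(E) = 120*E (N(E) = 60*(2*E) = 120*E)
(N(-161) + 28658) + (6027 - 1*(-16893)) = (120*(-161) + 28658) + (6027 - 1*(-16893)) = (-19320 + 28658) + (6027 + 16893) = 9338 + 22920 = 32258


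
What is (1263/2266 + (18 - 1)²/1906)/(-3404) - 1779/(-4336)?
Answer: 1633833480629/3984204706064 ≈ 0.41008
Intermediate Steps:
(1263/2266 + (18 - 1)²/1906)/(-3404) - 1779/(-4336) = (1263*(1/2266) + 17²*(1/1906))*(-1/3404) - 1779*(-1/4336) = (1263/2266 + 289*(1/1906))*(-1/3404) + 1779/4336 = (1263/2266 + 289/1906)*(-1/3404) + 1779/4336 = (765538/1079749)*(-1/3404) + 1779/4336 = -382769/1837732798 + 1779/4336 = 1633833480629/3984204706064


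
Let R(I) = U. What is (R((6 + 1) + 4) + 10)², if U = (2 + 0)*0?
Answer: 100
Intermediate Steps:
U = 0 (U = 2*0 = 0)
R(I) = 0
(R((6 + 1) + 4) + 10)² = (0 + 10)² = 10² = 100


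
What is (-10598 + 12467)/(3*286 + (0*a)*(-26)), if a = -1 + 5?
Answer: 623/286 ≈ 2.1783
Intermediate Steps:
a = 4
(-10598 + 12467)/(3*286 + (0*a)*(-26)) = (-10598 + 12467)/(3*286 + (0*4)*(-26)) = 1869/(858 + 0*(-26)) = 1869/(858 + 0) = 1869/858 = 1869*(1/858) = 623/286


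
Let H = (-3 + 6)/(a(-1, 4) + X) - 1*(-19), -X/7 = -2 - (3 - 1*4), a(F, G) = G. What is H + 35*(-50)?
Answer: -19038/11 ≈ -1730.7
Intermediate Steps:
X = 7 (X = -7*(-2 - (3 - 1*4)) = -7*(-2 - (3 - 4)) = -7*(-2 - 1*(-1)) = -7*(-2 + 1) = -7*(-1) = 7)
H = 212/11 (H = (-3 + 6)/(4 + 7) - 1*(-19) = 3/11 + 19 = 212/11 ≈ 19.273)
H + 35*(-50) = 212/11 + 35*(-50) = 212/11 - 1750 = -19038/11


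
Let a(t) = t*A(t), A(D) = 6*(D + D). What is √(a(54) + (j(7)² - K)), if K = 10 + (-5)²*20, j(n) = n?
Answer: √34531 ≈ 185.83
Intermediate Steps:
A(D) = 12*D (A(D) = 6*(2*D) = 12*D)
K = 510 (K = 10 + 25*20 = 10 + 500 = 510)
a(t) = 12*t² (a(t) = t*(12*t) = 12*t²)
√(a(54) + (j(7)² - K)) = √(12*54² + (7² - 1*510)) = √(12*2916 + (49 - 510)) = √(34992 - 461) = √34531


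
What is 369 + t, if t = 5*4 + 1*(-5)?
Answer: 384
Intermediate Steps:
t = 15 (t = 20 - 5 = 15)
369 + t = 369 + 15 = 384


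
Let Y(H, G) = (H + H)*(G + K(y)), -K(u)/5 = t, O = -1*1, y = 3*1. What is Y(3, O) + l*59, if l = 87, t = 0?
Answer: 5127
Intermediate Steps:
y = 3
O = -1
K(u) = 0 (K(u) = -5*0 = 0)
Y(H, G) = 2*G*H (Y(H, G) = (H + H)*(G + 0) = (2*H)*G = 2*G*H)
Y(3, O) + l*59 = 2*(-1)*3 + 87*59 = -6 + 5133 = 5127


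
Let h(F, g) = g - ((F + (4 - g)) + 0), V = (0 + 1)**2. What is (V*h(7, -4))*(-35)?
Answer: 665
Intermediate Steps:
V = 1 (V = 1**2 = 1)
h(F, g) = -4 - F + 2*g (h(F, g) = g - ((4 + F - g) + 0) = g - (4 + F - g) = g + (-4 + g - F) = -4 - F + 2*g)
(V*h(7, -4))*(-35) = (1*(-4 - 1*7 + 2*(-4)))*(-35) = (1*(-4 - 7 - 8))*(-35) = (1*(-19))*(-35) = -19*(-35) = 665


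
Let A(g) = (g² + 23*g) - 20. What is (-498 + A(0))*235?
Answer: -121730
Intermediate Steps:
A(g) = -20 + g² + 23*g
(-498 + A(0))*235 = (-498 + (-20 + 0² + 23*0))*235 = (-498 + (-20 + 0 + 0))*235 = (-498 - 20)*235 = -518*235 = -121730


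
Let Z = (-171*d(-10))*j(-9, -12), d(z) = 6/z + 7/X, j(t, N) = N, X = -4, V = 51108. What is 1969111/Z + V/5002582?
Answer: -24625981979011/60308627301 ≈ -408.33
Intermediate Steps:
d(z) = -7/4 + 6/z (d(z) = 6/z + 7/(-4) = 6/z + 7*(-1/4) = 6/z - 7/4 = -7/4 + 6/z)
Z = -24111/5 (Z = -171*(-7/4 + 6/(-10))*(-12) = -171*(-7/4 + 6*(-1/10))*(-12) = -171*(-7/4 - 3/5)*(-12) = -171*(-47/20)*(-12) = (8037/20)*(-12) = -24111/5 ≈ -4822.2)
1969111/Z + V/5002582 = 1969111/(-24111/5) + 51108/5002582 = 1969111*(-5/24111) + 51108*(1/5002582) = -9845555/24111 + 25554/2501291 = -24625981979011/60308627301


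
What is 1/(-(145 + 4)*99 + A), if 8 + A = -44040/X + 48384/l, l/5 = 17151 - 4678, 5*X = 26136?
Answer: -67915485/1002884151814 ≈ -6.7720e-5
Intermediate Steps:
X = 26136/5 (X = (1/5)*26136 = 26136/5 ≈ 5227.2)
l = 62365 (l = 5*(17151 - 4678) = 5*12473 = 62365)
A = -1062832579/67915485 (A = -8 + (-44040/26136/5 + 48384/62365) = -8 + (-44040*5/26136 + 48384*(1/62365)) = -8 + (-9175/1089 + 48384/62365) = -8 - 519508699/67915485 = -1062832579/67915485 ≈ -15.649)
1/(-(145 + 4)*99 + A) = 1/(-(145 + 4)*99 - 1062832579/67915485) = 1/(-149*99 - 1062832579/67915485) = 1/(-1*14751 - 1062832579/67915485) = 1/(-14751 - 1062832579/67915485) = 1/(-1002884151814/67915485) = -67915485/1002884151814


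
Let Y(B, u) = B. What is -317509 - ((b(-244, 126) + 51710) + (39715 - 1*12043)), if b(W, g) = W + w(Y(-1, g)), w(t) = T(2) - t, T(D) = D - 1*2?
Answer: -396648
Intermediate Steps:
T(D) = -2 + D (T(D) = D - 2 = -2 + D)
w(t) = -t (w(t) = (-2 + 2) - t = 0 - t = -t)
b(W, g) = 1 + W (b(W, g) = W - 1*(-1) = W + 1 = 1 + W)
-317509 - ((b(-244, 126) + 51710) + (39715 - 1*12043)) = -317509 - (((1 - 244) + 51710) + (39715 - 1*12043)) = -317509 - ((-243 + 51710) + (39715 - 12043)) = -317509 - (51467 + 27672) = -317509 - 1*79139 = -317509 - 79139 = -396648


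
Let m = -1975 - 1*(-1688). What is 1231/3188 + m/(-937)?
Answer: 2068403/2987156 ≈ 0.69243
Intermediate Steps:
m = -287 (m = -1975 + 1688 = -287)
1231/3188 + m/(-937) = 1231/3188 - 287/(-937) = 1231*(1/3188) - 287*(-1/937) = 1231/3188 + 287/937 = 2068403/2987156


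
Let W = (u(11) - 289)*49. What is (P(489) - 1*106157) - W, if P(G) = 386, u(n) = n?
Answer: -92149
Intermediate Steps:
W = -13622 (W = (11 - 289)*49 = -278*49 = -13622)
(P(489) - 1*106157) - W = (386 - 1*106157) - 1*(-13622) = (386 - 106157) + 13622 = -105771 + 13622 = -92149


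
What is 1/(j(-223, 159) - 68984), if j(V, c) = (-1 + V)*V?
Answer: -1/19032 ≈ -5.2543e-5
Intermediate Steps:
j(V, c) = V*(-1 + V)
1/(j(-223, 159) - 68984) = 1/(-223*(-1 - 223) - 68984) = 1/(-223*(-224) - 68984) = 1/(49952 - 68984) = 1/(-19032) = -1/19032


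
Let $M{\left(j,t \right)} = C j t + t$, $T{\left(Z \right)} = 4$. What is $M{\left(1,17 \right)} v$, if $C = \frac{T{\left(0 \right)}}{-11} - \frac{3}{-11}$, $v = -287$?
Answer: $- \frac{48790}{11} \approx -4435.5$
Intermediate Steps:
$C = - \frac{1}{11}$ ($C = \frac{4}{-11} - \frac{3}{-11} = 4 \left(- \frac{1}{11}\right) - - \frac{3}{11} = - \frac{4}{11} + \frac{3}{11} = - \frac{1}{11} \approx -0.090909$)
$M{\left(j,t \right)} = t - \frac{j t}{11}$ ($M{\left(j,t \right)} = - \frac{j}{11} t + t = - \frac{j t}{11} + t = t - \frac{j t}{11}$)
$M{\left(1,17 \right)} v = \frac{1}{11} \cdot 17 \left(11 - 1\right) \left(-287\right) = \frac{1}{11} \cdot 17 \cdot 10 \left(-287\right) = \frac{170}{11} \left(-287\right) = - \frac{48790}{11}$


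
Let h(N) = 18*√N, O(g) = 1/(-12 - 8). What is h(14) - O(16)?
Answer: 1/20 + 18*√14 ≈ 67.400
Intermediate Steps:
O(g) = -1/20 (O(g) = 1/(-20) = -1/20)
h(14) - O(16) = 18*√14 - 1*(-1/20) = 18*√14 + 1/20 = 1/20 + 18*√14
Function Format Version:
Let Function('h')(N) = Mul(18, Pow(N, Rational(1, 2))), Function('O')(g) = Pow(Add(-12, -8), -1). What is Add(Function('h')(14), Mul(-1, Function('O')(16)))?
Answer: Add(Rational(1, 20), Mul(18, Pow(14, Rational(1, 2)))) ≈ 67.400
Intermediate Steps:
Function('O')(g) = Rational(-1, 20) (Function('O')(g) = Pow(-20, -1) = Rational(-1, 20))
Add(Function('h')(14), Mul(-1, Function('O')(16))) = Add(Mul(18, Pow(14, Rational(1, 2))), Mul(-1, Rational(-1, 20))) = Add(Mul(18, Pow(14, Rational(1, 2))), Rational(1, 20)) = Add(Rational(1, 20), Mul(18, Pow(14, Rational(1, 2))))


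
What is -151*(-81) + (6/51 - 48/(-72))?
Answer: 623821/51 ≈ 12232.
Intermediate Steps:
-151*(-81) + (6/51 - 48/(-72)) = 12231 + (6*(1/51) - 48*(-1/72)) = 12231 + (2/17 + ⅔) = 12231 + 40/51 = 623821/51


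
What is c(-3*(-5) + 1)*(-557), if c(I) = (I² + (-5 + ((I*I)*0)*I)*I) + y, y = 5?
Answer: -100817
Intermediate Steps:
c(I) = 5 + I² - 5*I (c(I) = (I² + (-5 + ((I*I)*0)*I)*I) + 5 = (I² + (-5 + (I²*0)*I)*I) + 5 = (I² + (-5 + 0*I)*I) + 5 = (I² + (-5 + 0)*I) + 5 = (I² - 5*I) + 5 = 5 + I² - 5*I)
c(-3*(-5) + 1)*(-557) = (5 + (-3*(-5) + 1)² - 5*(-3*(-5) + 1))*(-557) = (5 + (15 + 1)² - 5*(15 + 1))*(-557) = (5 + 16² - 5*16)*(-557) = (5 + 256 - 80)*(-557) = 181*(-557) = -100817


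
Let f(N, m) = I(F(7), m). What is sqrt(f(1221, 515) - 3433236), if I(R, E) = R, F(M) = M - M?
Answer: 2*I*sqrt(858309) ≈ 1852.9*I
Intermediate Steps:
F(M) = 0
f(N, m) = 0
sqrt(f(1221, 515) - 3433236) = sqrt(0 - 3433236) = sqrt(-3433236) = 2*I*sqrt(858309)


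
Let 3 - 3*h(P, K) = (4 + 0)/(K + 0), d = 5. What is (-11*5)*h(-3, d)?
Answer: -121/3 ≈ -40.333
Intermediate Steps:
h(P, K) = 1 - 4/(3*K) (h(P, K) = 1 - (4 + 0)/(3*(K + 0)) = 1 - 4/(3*K))
(-11*5)*h(-3, d) = (-11*5)*((-4/3 + 5)/5) = (-11*5)*((1/5)*(11/3)) = -55*11/15 = -121/3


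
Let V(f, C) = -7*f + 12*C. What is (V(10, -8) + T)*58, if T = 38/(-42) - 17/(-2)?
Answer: -192937/21 ≈ -9187.5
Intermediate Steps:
T = 319/42 (T = 38*(-1/42) - 17*(-½) = -19/21 + 17/2 = 319/42 ≈ 7.5952)
(V(10, -8) + T)*58 = ((-7*10 + 12*(-8)) + 319/42)*58 = ((-70 - 96) + 319/42)*58 = (-166 + 319/42)*58 = -6653/42*58 = -192937/21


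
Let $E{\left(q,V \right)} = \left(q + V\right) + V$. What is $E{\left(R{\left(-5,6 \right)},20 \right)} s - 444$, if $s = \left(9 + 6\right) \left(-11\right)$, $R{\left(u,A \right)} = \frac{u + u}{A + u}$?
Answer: $-5394$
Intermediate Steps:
$R{\left(u,A \right)} = \frac{2 u}{A + u}$
$E{\left(q,V \right)} = q + 2 V$ ($E{\left(q,V \right)} = \left(V + q\right) + V = q + 2 V$)
$s = -165$ ($s = 15 \left(-11\right) = -165$)
$E{\left(R{\left(-5,6 \right)},20 \right)} s - 444 = \left(2 \left(-5\right) \frac{1}{6 - 5} + 2 \cdot 20\right) \left(-165\right) - 444 = \left(2 \left(-5\right) 1^{-1} + 40\right) \left(-165\right) - 444 = \left(2 \left(-5\right) 1 + 40\right) \left(-165\right) - 444 = \left(-10 + 40\right) \left(-165\right) - 444 = 30 \left(-165\right) - 444 = -4950 - 444 = -5394$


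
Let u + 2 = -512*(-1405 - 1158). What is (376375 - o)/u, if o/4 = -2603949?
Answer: 568009/69066 ≈ 8.2242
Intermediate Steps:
o = -10415796 (o = 4*(-2603949) = -10415796)
u = 1312254 (u = -2 - 512*(-1405 - 1158) = -2 - 512*(-2563) = -2 + 1312256 = 1312254)
(376375 - o)/u = (376375 - 1*(-10415796))/1312254 = (376375 + 10415796)*(1/1312254) = 10792171*(1/1312254) = 568009/69066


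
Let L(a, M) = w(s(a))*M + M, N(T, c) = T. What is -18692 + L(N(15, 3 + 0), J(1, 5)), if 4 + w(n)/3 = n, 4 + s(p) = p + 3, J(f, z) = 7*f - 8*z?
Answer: -19715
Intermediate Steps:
J(f, z) = -8*z + 7*f
s(p) = -1 + p (s(p) = -4 + (p + 3) = -4 + (3 + p) = -1 + p)
w(n) = -12 + 3*n
L(a, M) = M + M*(-15 + 3*a) (L(a, M) = (-12 + 3*(-1 + a))*M + M = (-12 + (-3 + 3*a))*M + M = (-15 + 3*a)*M + M = M*(-15 + 3*a) + M = M + M*(-15 + 3*a))
-18692 + L(N(15, 3 + 0), J(1, 5)) = -18692 + (-8*5 + 7*1)*(-14 + 3*15) = -18692 + (-40 + 7)*(-14 + 45) = -18692 - 33*31 = -18692 - 1023 = -19715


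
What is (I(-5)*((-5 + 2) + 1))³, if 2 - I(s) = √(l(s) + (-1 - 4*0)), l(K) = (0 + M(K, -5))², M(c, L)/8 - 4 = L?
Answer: -3088 + 1800*√7 ≈ 1674.4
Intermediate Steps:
M(c, L) = 32 + 8*L
l(K) = 64 (l(K) = (0 + (32 + 8*(-5)))² = (0 + (32 - 40))² = (0 - 8)² = (-8)² = 64)
I(s) = 2 - 3*√7 (I(s) = 2 - √(64 + (-1 - 4*0)) = 2 - √(64 + (-1 + 0)) = 2 - √(64 - 1) = 2 - √63 = 2 - 3*√7)
(I(-5)*((-5 + 2) + 1))³ = ((2 - 3*√7)*((-5 + 2) + 1))³ = ((2 - 3*√7)*(-3 + 1))³ = ((2 - 3*√7)*(-2))³ = (-4 + 6*√7)³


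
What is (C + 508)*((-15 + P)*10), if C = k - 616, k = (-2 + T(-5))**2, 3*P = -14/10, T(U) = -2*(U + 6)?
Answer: 42688/3 ≈ 14229.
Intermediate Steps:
T(U) = -12 - 2*U (T(U) = -2*(6 + U) = -12 - 2*U)
P = -7/15 (P = (-14/10)/3 = (-14*1/10)/3 = (1/3)*(-7/5) = -7/15 ≈ -0.46667)
k = 16 (k = (-2 + (-12 - 2*(-5)))**2 = (-2 + (-12 + 10))**2 = (-2 - 2)**2 = (-4)**2 = 16)
C = -600 (C = 16 - 616 = -600)
(C + 508)*((-15 + P)*10) = (-600 + 508)*((-15 - 7/15)*10) = -(-21344)*10/15 = -92*(-464/3) = 42688/3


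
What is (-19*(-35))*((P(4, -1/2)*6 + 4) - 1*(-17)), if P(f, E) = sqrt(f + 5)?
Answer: 25935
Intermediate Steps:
P(f, E) = sqrt(5 + f)
(-19*(-35))*((P(4, -1/2)*6 + 4) - 1*(-17)) = (-19*(-35))*((sqrt(5 + 4)*6 + 4) - 1*(-17)) = 665*((sqrt(9)*6 + 4) + 17) = 665*((3*6 + 4) + 17) = 665*((18 + 4) + 17) = 665*(22 + 17) = 665*39 = 25935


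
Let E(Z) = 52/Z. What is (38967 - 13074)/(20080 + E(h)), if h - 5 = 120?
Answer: 1078875/836684 ≈ 1.2895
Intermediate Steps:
h = 125 (h = 5 + 120 = 125)
(38967 - 13074)/(20080 + E(h)) = (38967 - 13074)/(20080 + 52/125) = 25893/(20080 + 52*(1/125)) = 25893/(20080 + 52/125) = 25893/(2510052/125) = 25893*(125/2510052) = 1078875/836684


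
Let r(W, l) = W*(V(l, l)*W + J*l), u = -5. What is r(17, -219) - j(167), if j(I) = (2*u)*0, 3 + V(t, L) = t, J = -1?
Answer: -60435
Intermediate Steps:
V(t, L) = -3 + t
j(I) = 0 (j(I) = (2*(-5))*0 = -10*0 = 0)
r(W, l) = W*(-l + W*(-3 + l)) (r(W, l) = W*((-3 + l)*W - l) = W*(W*(-3 + l) - l) = W*(-l + W*(-3 + l)))
r(17, -219) - j(167) = 17*(-1*(-219) + 17*(-3 - 219)) - 1*0 = 17*(219 + 17*(-222)) + 0 = 17*(219 - 3774) + 0 = 17*(-3555) + 0 = -60435 + 0 = -60435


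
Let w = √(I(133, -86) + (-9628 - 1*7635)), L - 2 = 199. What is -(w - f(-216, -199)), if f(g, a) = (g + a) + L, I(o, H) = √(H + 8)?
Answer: -214 - √(-17263 + I*√78) ≈ -214.03 - 131.39*I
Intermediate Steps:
L = 201 (L = 2 + 199 = 201)
I(o, H) = √(8 + H)
f(g, a) = 201 + a + g (f(g, a) = (g + a) + 201 = (a + g) + 201 = 201 + a + g)
w = √(-17263 + I*√78) (w = √(√(8 - 86) + (-9628 - 1*7635)) = √(√(-78) + (-9628 - 7635)) = √(I*√78 - 17263) = √(-17263 + I*√78) ≈ 0.0336 + 131.39*I)
-(w - f(-216, -199)) = -(√(-17263 + I*√78) - (201 - 199 - 216)) = -(√(-17263 + I*√78) - 1*(-214)) = -(√(-17263 + I*√78) + 214) = -(214 + √(-17263 + I*√78)) = -214 - √(-17263 + I*√78)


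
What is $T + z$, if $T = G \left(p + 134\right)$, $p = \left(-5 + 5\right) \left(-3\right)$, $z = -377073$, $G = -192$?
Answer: $-402801$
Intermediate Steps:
$p = 0$ ($p = 0 \left(-3\right) = 0$)
$T = -25728$ ($T = - 192 \left(0 + 134\right) = \left(-192\right) 134 = -25728$)
$T + z = -25728 - 377073 = -402801$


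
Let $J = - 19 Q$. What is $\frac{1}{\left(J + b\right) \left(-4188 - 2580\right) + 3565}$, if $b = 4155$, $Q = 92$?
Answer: $- \frac{1}{16287011} \approx -6.1399 \cdot 10^{-8}$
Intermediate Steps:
$J = -1748$ ($J = \left(-19\right) 92 = -1748$)
$\frac{1}{\left(J + b\right) \left(-4188 - 2580\right) + 3565} = \frac{1}{\left(-1748 + 4155\right) \left(-4188 - 2580\right) + 3565} = \frac{1}{2407 \left(-6768\right) + 3565} = \frac{1}{-16290576 + 3565} = \frac{1}{-16287011} = - \frac{1}{16287011}$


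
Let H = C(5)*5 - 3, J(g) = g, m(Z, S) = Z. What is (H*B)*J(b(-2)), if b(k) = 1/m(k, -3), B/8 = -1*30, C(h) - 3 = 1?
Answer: 2040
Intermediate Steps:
C(h) = 4 (C(h) = 3 + 1 = 4)
B = -240 (B = 8*(-1*30) = 8*(-30) = -240)
b(k) = 1/k
H = 17 (H = 4*5 - 3 = 20 - 3 = 17)
(H*B)*J(b(-2)) = (17*(-240))/(-2) = -4080*(-½) = 2040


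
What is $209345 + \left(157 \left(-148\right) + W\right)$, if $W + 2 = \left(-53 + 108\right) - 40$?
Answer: $186122$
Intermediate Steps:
$W = 13$ ($W = -2 + \left(\left(-53 + 108\right) - 40\right) = -2 + \left(55 - 40\right) = -2 + 15 = 13$)
$209345 + \left(157 \left(-148\right) + W\right) = 209345 + \left(157 \left(-148\right) + 13\right) = 209345 + \left(-23236 + 13\right) = 209345 - 23223 = 186122$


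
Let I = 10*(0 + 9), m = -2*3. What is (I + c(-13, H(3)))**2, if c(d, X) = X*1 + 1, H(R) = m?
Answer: 7225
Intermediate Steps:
m = -6
H(R) = -6
c(d, X) = 1 + X (c(d, X) = X + 1 = 1 + X)
I = 90 (I = 10*9 = 90)
(I + c(-13, H(3)))**2 = (90 + (1 - 6))**2 = (90 - 5)**2 = 85**2 = 7225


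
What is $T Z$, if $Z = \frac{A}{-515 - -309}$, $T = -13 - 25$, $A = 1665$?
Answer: $\frac{31635}{103} \approx 307.14$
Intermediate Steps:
$T = -38$
$Z = - \frac{1665}{206}$ ($Z = \frac{1665}{-515 - -309} = \frac{1665}{-515 + 309} = \frac{1665}{-206} = 1665 \left(- \frac{1}{206}\right) = - \frac{1665}{206} \approx -8.0825$)
$T Z = \left(-38\right) \left(- \frac{1665}{206}\right) = \frac{31635}{103}$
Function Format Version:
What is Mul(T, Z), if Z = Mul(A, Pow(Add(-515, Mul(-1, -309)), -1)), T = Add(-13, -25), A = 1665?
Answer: Rational(31635, 103) ≈ 307.14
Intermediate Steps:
T = -38
Z = Rational(-1665, 206) (Z = Mul(1665, Pow(Add(-515, Mul(-1, -309)), -1)) = Mul(1665, Pow(Add(-515, 309), -1)) = Mul(1665, Pow(-206, -1)) = Mul(1665, Rational(-1, 206)) = Rational(-1665, 206) ≈ -8.0825)
Mul(T, Z) = Mul(-38, Rational(-1665, 206)) = Rational(31635, 103)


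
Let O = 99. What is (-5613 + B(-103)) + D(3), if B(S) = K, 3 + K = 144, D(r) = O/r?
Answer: -5439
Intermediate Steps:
D(r) = 99/r
K = 141 (K = -3 + 144 = 141)
B(S) = 141
(-5613 + B(-103)) + D(3) = (-5613 + 141) + 99/3 = -5472 + 99*(⅓) = -5472 + 33 = -5439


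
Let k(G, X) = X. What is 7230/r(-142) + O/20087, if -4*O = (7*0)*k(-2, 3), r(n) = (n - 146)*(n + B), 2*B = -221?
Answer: 241/2424 ≈ 0.099422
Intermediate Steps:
B = -221/2 (B = (½)*(-221) = -221/2 ≈ -110.50)
r(n) = (-146 + n)*(-221/2 + n) (r(n) = (n - 146)*(n - 221/2) = (-146 + n)*(-221/2 + n))
O = 0 (O = -7*0*3/4 = -0*3 = -¼*0 = 0)
7230/r(-142) + O/20087 = 7230/(16133 + (-142)² - 513/2*(-142)) + 0/20087 = 7230/(16133 + 20164 + 36423) + 0*(1/20087) = 7230/72720 + 0 = 7230*(1/72720) + 0 = 241/2424 + 0 = 241/2424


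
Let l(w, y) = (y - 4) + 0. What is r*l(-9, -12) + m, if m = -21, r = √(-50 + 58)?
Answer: -21 - 32*√2 ≈ -66.255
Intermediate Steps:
r = 2*√2 (r = √8 = 2*√2 ≈ 2.8284)
l(w, y) = -4 + y (l(w, y) = (-4 + y) + 0 = -4 + y)
r*l(-9, -12) + m = (2*√2)*(-4 - 12) - 21 = (2*√2)*(-16) - 21 = -32*√2 - 21 = -21 - 32*√2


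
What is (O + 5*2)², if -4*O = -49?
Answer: 7921/16 ≈ 495.06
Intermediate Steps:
O = 49/4 (O = -¼*(-49) = 49/4 ≈ 12.250)
(O + 5*2)² = (49/4 + 5*2)² = (49/4 + 10)² = (89/4)² = 7921/16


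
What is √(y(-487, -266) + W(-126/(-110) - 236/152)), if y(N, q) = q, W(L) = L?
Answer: I*√1163693190/2090 ≈ 16.322*I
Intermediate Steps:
√(y(-487, -266) + W(-126/(-110) - 236/152)) = √(-266 + (-126/(-110) - 236/152)) = √(-266 + (-126*(-1/110) - 236*1/152)) = √(-266 + (63/55 - 59/38)) = √(-266 - 851/2090) = √(-556791/2090) = I*√1163693190/2090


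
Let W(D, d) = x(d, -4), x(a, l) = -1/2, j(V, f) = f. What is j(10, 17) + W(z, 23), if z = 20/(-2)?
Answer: 33/2 ≈ 16.500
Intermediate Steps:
z = -10 (z = 20*(-½) = -10)
x(a, l) = -½ (x(a, l) = -1*½ = -½)
W(D, d) = -½
j(10, 17) + W(z, 23) = 17 - ½ = 33/2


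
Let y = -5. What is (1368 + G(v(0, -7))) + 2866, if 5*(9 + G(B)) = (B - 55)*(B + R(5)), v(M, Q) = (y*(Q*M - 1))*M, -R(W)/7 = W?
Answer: 4610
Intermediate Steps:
R(W) = -7*W
v(M, Q) = M*(5 - 5*M*Q) (v(M, Q) = (-5*(Q*M - 1))*M = (-5*(M*Q - 1))*M = (-5*(-1 + M*Q))*M = (5 - 5*M*Q)*M = M*(5 - 5*M*Q))
G(B) = -9 + (-55 + B)*(-35 + B)/5 (G(B) = -9 + ((B - 55)*(B - 7*5))/5 = -9 + ((-55 + B)*(B - 35))/5 = -9 + ((-55 + B)*(-35 + B))/5 = -9 + (-55 + B)*(-35 + B)/5)
(1368 + G(v(0, -7))) + 2866 = (1368 + (376 - 90*0*(1 - 1*0*(-7)) + (5*0*(1 - 1*0*(-7)))²/5)) + 2866 = (1368 + (376 - 90*0*(1 + 0) + (5*0*(1 + 0))²/5)) + 2866 = (1368 + (376 - 90*0 + (5*0*1)²/5)) + 2866 = (1368 + (376 - 18*0 + (⅕)*0²)) + 2866 = (1368 + (376 + 0 + (⅕)*0)) + 2866 = (1368 + (376 + 0 + 0)) + 2866 = (1368 + 376) + 2866 = 1744 + 2866 = 4610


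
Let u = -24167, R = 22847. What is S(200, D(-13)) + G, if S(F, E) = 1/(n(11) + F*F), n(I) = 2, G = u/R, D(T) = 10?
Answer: -87882317/83084154 ≈ -1.0578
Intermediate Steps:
G = -2197/2077 (G = -24167/22847 = -24167*1/22847 = -2197/2077 ≈ -1.0578)
S(F, E) = 1/(2 + F²) (S(F, E) = 1/(2 + F*F) = 1/(2 + F²))
S(200, D(-13)) + G = 1/(2 + 200²) - 2197/2077 = 1/(2 + 40000) - 2197/2077 = 1/40002 - 2197/2077 = -87882317/83084154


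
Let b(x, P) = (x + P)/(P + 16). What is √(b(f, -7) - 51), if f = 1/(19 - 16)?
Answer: I*√4191/9 ≈ 7.1931*I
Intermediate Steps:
f = ⅓ (f = 1/3 = ⅓ ≈ 0.33333)
b(x, P) = (P + x)/(16 + P)
√(b(f, -7) - 51) = √((-7 + ⅓)/(16 - 7) - 51) = √(-20/3/9 - 51) = √((⅑)*(-20/3) - 51) = √(-20/27 - 51) = √(-1397/27) = I*√4191/9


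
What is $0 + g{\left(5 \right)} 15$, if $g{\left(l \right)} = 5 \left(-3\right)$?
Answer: $-225$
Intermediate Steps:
$g{\left(l \right)} = -15$
$0 + g{\left(5 \right)} 15 = 0 - 225 = -225$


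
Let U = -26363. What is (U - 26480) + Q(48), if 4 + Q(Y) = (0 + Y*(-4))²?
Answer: -15983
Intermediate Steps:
Q(Y) = -4 + 16*Y² (Q(Y) = -4 + (0 + Y*(-4))² = -4 + (0 - 4*Y)² = -4 + (-4*Y)² = -4 + 16*Y²)
(U - 26480) + Q(48) = (-26363 - 26480) + (-4 + 16*48²) = -52843 + (-4 + 16*2304) = -52843 + (-4 + 36864) = -52843 + 36860 = -15983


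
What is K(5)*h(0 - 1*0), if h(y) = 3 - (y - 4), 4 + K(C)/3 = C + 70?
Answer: 1491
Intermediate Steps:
K(C) = 198 + 3*C (K(C) = -12 + 3*(C + 70) = -12 + 3*(70 + C) = -12 + (210 + 3*C) = 198 + 3*C)
h(y) = 7 - y (h(y) = 3 - (-4 + y) = 3 + (4 - y) = 7 - y)
K(5)*h(0 - 1*0) = (198 + 3*5)*(7 - (0 - 1*0)) = (198 + 15)*(7 - (0 + 0)) = 213*(7 - 1*0) = 213*(7 + 0) = 213*7 = 1491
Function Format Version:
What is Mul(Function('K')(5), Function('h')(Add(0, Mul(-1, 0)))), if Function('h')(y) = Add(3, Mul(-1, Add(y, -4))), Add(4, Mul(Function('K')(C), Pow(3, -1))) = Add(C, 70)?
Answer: 1491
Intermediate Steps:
Function('K')(C) = Add(198, Mul(3, C)) (Function('K')(C) = Add(-12, Mul(3, Add(C, 70))) = Add(-12, Mul(3, Add(70, C))) = Add(-12, Add(210, Mul(3, C))) = Add(198, Mul(3, C)))
Function('h')(y) = Add(7, Mul(-1, y)) (Function('h')(y) = Add(3, Mul(-1, Add(-4, y))) = Add(3, Add(4, Mul(-1, y))) = Add(7, Mul(-1, y)))
Mul(Function('K')(5), Function('h')(Add(0, Mul(-1, 0)))) = Mul(Add(198, Mul(3, 5)), Add(7, Mul(-1, Add(0, Mul(-1, 0))))) = Mul(Add(198, 15), Add(7, Mul(-1, Add(0, 0)))) = Mul(213, Add(7, Mul(-1, 0))) = Mul(213, Add(7, 0)) = Mul(213, 7) = 1491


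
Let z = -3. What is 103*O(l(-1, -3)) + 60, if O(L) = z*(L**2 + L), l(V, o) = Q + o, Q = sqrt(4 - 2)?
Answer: -2412 + 1545*sqrt(2) ≈ -227.04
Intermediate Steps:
Q = sqrt(2) ≈ 1.4142
l(V, o) = o + sqrt(2) (l(V, o) = sqrt(2) + o = o + sqrt(2))
O(L) = -3*L - 3*L**2 (O(L) = -3*(L**2 + L) = -3*(L + L**2) = -3*L - 3*L**2)
103*O(l(-1, -3)) + 60 = 103*(-3*(-3 + sqrt(2))*(1 + (-3 + sqrt(2)))) + 60 = 103*(-3*(-3 + sqrt(2))*(-2 + sqrt(2))) + 60 = -309*(-3 + sqrt(2))*(-2 + sqrt(2)) + 60 = 60 - 309*(-3 + sqrt(2))*(-2 + sqrt(2))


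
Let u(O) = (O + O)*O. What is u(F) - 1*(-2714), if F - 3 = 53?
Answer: 8986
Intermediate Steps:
F = 56 (F = 3 + 53 = 56)
u(O) = 2*O² (u(O) = (2*O)*O = 2*O²)
u(F) - 1*(-2714) = 2*56² - 1*(-2714) = 2*3136 + 2714 = 6272 + 2714 = 8986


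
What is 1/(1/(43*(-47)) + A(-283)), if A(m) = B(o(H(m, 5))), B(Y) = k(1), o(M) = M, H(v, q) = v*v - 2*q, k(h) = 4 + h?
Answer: 2021/10104 ≈ 0.20002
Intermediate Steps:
H(v, q) = v**2 - 2*q
B(Y) = 5 (B(Y) = 4 + 1 = 5)
A(m) = 5
1/(1/(43*(-47)) + A(-283)) = 1/(1/(43*(-47)) + 5) = 1/(1/(-2021) + 5) = 1/(-1/2021 + 5) = 1/(10104/2021) = 2021/10104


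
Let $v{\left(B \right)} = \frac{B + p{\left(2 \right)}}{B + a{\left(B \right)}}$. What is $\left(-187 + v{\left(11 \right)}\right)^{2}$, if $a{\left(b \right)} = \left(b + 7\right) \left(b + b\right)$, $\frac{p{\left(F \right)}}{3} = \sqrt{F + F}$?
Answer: $\frac{5789992464}{165649} \approx 34953.0$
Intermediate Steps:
$p{\left(F \right)} = 3 \sqrt{2} \sqrt{F}$ ($p{\left(F \right)} = 3 \sqrt{F + F} = 3 \sqrt{2 F} = 3 \sqrt{2} \sqrt{F}$)
$a{\left(b \right)} = 2 b \left(7 + b\right)$ ($a{\left(b \right)} = \left(7 + b\right) 2 b = 2 b \left(7 + b\right)$)
$v{\left(B \right)} = \frac{6 + B}{B + 2 B \left(7 + B\right)}$ ($v{\left(B \right)} = \frac{B + 3 \sqrt{2} \sqrt{2}}{B + 2 B \left(7 + B\right)} = \frac{B + 6}{B + 2 B \left(7 + B\right)} = \frac{6 + B}{B + 2 B \left(7 + B\right)}$)
$\left(-187 + v{\left(11 \right)}\right)^{2} = \left(-187 + \frac{6 + 11}{11 \left(15 + 2 \cdot 11\right)}\right)^{2} = \left(-187 + \frac{1}{11} \frac{1}{15 + 22} \cdot 17\right)^{2} = \left(-187 + \frac{1}{11} \cdot \frac{1}{37} \cdot 17\right)^{2} = \left(-187 + \frac{17}{407}\right)^{2} = \left(- \frac{76092}{407}\right)^{2} = \frac{5789992464}{165649}$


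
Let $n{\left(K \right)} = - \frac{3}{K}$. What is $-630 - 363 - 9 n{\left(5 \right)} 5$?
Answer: $-10431$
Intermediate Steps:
$-630 - 363 - 9 n{\left(5 \right)} 5 = -630 - 363 - 9 \left(- \frac{3}{5}\right) 5 = -630 - 363 - 9 \left(\left(-3\right) \frac{1}{5}\right) 5 = -630 - 363 \left(-9\right) \left(- \frac{3}{5}\right) 5 = -630 - 363 \cdot \frac{27}{5} \cdot 5 = -630 - 9801 = -10431$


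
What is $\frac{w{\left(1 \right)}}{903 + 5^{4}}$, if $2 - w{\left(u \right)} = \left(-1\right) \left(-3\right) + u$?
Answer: $- \frac{1}{764} \approx -0.0013089$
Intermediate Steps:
$w{\left(u \right)} = -1 - u$ ($w{\left(u \right)} = 2 - \left(\left(-1\right) \left(-3\right) + u\right) = 2 - \left(3 + u\right) = -1 - u$)
$\frac{w{\left(1 \right)}}{903 + 5^{4}} = \frac{-1 - 1}{903 + 5^{4}} = \frac{-1 - 1}{903 + 625} = - \frac{2}{1528} = \left(-2\right) \frac{1}{1528} = - \frac{1}{764}$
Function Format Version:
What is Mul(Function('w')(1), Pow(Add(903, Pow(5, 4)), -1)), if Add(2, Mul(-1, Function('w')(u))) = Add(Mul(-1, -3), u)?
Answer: Rational(-1, 764) ≈ -0.0013089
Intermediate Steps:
Function('w')(u) = Add(-1, Mul(-1, u)) (Function('w')(u) = Add(2, Mul(-1, Add(Mul(-1, -3), u))) = Add(2, Mul(-1, Add(3, u))) = Add(2, Add(-3, Mul(-1, u))) = Add(-1, Mul(-1, u)))
Mul(Function('w')(1), Pow(Add(903, Pow(5, 4)), -1)) = Mul(Add(-1, Mul(-1, 1)), Pow(Add(903, Pow(5, 4)), -1)) = Mul(Add(-1, -1), Pow(Add(903, 625), -1)) = Mul(-2, Pow(1528, -1)) = Mul(-2, Rational(1, 1528)) = Rational(-1, 764)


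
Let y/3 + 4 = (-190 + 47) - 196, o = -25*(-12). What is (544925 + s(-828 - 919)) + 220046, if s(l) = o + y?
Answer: 764242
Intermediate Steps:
o = 300
y = -1029 (y = -12 + 3*((-190 + 47) - 196) = -12 + 3*(-143 - 196) = -12 + 3*(-339) = -12 - 1017 = -1029)
s(l) = -729 (s(l) = 300 - 1029 = -729)
(544925 + s(-828 - 919)) + 220046 = (544925 - 729) + 220046 = 544196 + 220046 = 764242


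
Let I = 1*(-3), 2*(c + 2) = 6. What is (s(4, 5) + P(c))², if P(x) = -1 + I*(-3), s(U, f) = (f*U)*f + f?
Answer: 12769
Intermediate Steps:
c = 1 (c = -2 + (½)*6 = -2 + 3 = 1)
I = -3
s(U, f) = f + U*f² (s(U, f) = (U*f)*f + f = U*f² + f = f + U*f²)
P(x) = 8 (P(x) = -1 - 3*(-3) = -1 + 9 = 8)
(s(4, 5) + P(c))² = (5*(1 + 4*5) + 8)² = (5*(1 + 20) + 8)² = (5*21 + 8)² = (105 + 8)² = 113² = 12769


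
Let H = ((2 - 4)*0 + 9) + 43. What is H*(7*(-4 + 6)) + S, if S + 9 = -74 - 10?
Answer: 635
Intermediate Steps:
S = -93 (S = -9 + (-74 - 10) = -9 - 84 = -93)
H = 52 (H = (-2*0 + 9) + 43 = (0 + 9) + 43 = 9 + 43 = 52)
H*(7*(-4 + 6)) + S = 52*(7*(-4 + 6)) - 93 = 52*(7*2) - 93 = 52*14 - 93 = 728 - 93 = 635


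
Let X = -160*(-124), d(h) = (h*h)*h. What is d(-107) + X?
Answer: -1205203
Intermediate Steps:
d(h) = h³ (d(h) = h²*h = h³)
X = 19840
d(-107) + X = (-107)³ + 19840 = -1225043 + 19840 = -1205203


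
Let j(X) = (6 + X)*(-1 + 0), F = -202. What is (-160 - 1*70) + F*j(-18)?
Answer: -2654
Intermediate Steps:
j(X) = -6 - X (j(X) = (6 + X)*(-1) = -6 - X)
(-160 - 1*70) + F*j(-18) = (-160 - 1*70) - 202*(-6 - 1*(-18)) = (-160 - 70) - 202*(-6 + 18) = -230 - 202*12 = -230 - 2424 = -2654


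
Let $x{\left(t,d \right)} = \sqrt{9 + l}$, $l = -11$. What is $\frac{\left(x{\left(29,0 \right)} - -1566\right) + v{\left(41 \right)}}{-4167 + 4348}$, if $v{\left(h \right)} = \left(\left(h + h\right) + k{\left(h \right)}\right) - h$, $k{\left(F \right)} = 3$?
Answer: $\frac{1610}{181} + \frac{i \sqrt{2}}{181} \approx 8.895 + 0.0078133 i$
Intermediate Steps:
$x{\left(t,d \right)} = i \sqrt{2}$ ($x{\left(t,d \right)} = \sqrt{9 - 11} = \sqrt{-2} = i \sqrt{2}$)
$v{\left(h \right)} = 3 + h$ ($v{\left(h \right)} = \left(\left(h + h\right) + 3\right) - h = \left(2 h + 3\right) - h = \left(3 + 2 h\right) - h = 3 + h$)
$\frac{\left(x{\left(29,0 \right)} - -1566\right) + v{\left(41 \right)}}{-4167 + 4348} = \frac{\left(i \sqrt{2} - -1566\right) + \left(3 + 41\right)}{-4167 + 4348} = \frac{\left(i \sqrt{2} + 1566\right) + 44}{181} = \left(\left(1566 + i \sqrt{2}\right) + 44\right) \frac{1}{181} = \left(1610 + i \sqrt{2}\right) \frac{1}{181} = \frac{1610}{181} + \frac{i \sqrt{2}}{181}$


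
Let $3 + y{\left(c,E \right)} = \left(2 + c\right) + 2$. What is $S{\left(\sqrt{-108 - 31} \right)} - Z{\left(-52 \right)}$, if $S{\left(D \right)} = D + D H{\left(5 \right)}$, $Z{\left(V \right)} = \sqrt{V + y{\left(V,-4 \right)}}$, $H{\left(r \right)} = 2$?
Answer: $i \left(- \sqrt{103} + 3 \sqrt{139}\right) \approx 25.221 i$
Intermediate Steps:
$y{\left(c,E \right)} = 1 + c$ ($y{\left(c,E \right)} = -3 + \left(\left(2 + c\right) + 2\right) = -3 + \left(4 + c\right) = 1 + c$)
$Z{\left(V \right)} = \sqrt{1 + 2 V}$ ($Z{\left(V \right)} = \sqrt{V + \left(1 + V\right)} = \sqrt{1 + 2 V}$)
$S{\left(D \right)} = 3 D$ ($S{\left(D \right)} = D + D 2 = D + 2 D = 3 D$)
$S{\left(\sqrt{-108 - 31} \right)} - Z{\left(-52 \right)} = 3 \sqrt{-108 - 31} - \sqrt{1 + 2 \left(-52\right)} = 3 \sqrt{-139} - \sqrt{1 - 104} = 3 i \sqrt{139} - \sqrt{-103} = 3 i \sqrt{139} - i \sqrt{103} = - i \sqrt{103} + 3 i \sqrt{139}$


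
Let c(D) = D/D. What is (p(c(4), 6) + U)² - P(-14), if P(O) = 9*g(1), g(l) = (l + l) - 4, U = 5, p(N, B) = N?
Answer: 54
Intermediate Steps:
c(D) = 1
g(l) = -4 + 2*l (g(l) = 2*l - 4 = -4 + 2*l)
P(O) = -18 (P(O) = 9*(-4 + 2*1) = 9*(-4 + 2) = 9*(-2) = -18)
(p(c(4), 6) + U)² - P(-14) = (1 + 5)² - 1*(-18) = 6² + 18 = 36 + 18 = 54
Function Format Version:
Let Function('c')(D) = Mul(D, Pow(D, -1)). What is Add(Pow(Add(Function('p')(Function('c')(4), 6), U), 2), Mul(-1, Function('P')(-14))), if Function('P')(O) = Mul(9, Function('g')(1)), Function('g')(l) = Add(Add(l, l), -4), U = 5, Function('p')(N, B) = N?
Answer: 54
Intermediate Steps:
Function('c')(D) = 1
Function('g')(l) = Add(-4, Mul(2, l)) (Function('g')(l) = Add(Mul(2, l), -4) = Add(-4, Mul(2, l)))
Function('P')(O) = -18 (Function('P')(O) = Mul(9, Add(-4, Mul(2, 1))) = Mul(9, Add(-4, 2)) = Mul(9, -2) = -18)
Add(Pow(Add(Function('p')(Function('c')(4), 6), U), 2), Mul(-1, Function('P')(-14))) = Add(Pow(Add(1, 5), 2), Mul(-1, -18)) = Add(Pow(6, 2), 18) = Add(36, 18) = 54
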